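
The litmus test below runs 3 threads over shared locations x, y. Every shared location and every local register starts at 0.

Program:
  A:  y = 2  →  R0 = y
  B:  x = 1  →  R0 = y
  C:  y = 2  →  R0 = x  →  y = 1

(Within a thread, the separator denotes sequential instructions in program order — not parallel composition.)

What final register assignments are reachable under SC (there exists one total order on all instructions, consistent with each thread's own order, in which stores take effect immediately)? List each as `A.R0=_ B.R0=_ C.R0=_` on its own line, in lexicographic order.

A.R0=1 B.R0=0 C.R0=1
A.R0=1 B.R0=1 C.R0=0
A.R0=1 B.R0=1 C.R0=1
A.R0=1 B.R0=2 C.R0=0
A.R0=1 B.R0=2 C.R0=1
A.R0=2 B.R0=0 C.R0=1
A.R0=2 B.R0=1 C.R0=0
A.R0=2 B.R0=1 C.R0=1
A.R0=2 B.R0=2 C.R0=0
A.R0=2 B.R0=2 C.R0=1

outcome vector order: (A.R0,B.R0,C.R0)
|SC outcomes| = 10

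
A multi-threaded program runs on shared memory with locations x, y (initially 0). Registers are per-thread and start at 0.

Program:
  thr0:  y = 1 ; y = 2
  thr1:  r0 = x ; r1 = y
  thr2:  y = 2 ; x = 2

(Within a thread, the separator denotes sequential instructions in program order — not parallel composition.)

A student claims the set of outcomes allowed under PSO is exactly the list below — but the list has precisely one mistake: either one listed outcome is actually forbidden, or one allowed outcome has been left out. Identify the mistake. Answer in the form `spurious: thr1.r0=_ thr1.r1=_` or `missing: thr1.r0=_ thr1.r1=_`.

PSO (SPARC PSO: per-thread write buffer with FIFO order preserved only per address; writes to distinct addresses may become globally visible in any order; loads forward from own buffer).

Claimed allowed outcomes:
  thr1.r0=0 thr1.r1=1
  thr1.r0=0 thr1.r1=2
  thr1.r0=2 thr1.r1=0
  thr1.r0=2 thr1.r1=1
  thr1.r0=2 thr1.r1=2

missing: thr1.r0=0 thr1.r1=0

outcome vector order: (thr1.r0,thr1.r1)
PSO (6): <0 0> <0 1> <0 2> <2 0> <2 1> <2 2>
PSO∖claimed = {<0 0>}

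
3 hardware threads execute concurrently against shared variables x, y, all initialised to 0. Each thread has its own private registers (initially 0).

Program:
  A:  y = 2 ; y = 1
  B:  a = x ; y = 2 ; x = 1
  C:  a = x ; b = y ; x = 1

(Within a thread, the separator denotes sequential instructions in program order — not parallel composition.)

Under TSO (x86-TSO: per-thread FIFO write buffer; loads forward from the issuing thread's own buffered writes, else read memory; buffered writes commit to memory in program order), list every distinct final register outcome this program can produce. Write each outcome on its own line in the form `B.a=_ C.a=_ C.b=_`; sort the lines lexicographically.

B.a=0 C.a=0 C.b=0
B.a=0 C.a=0 C.b=1
B.a=0 C.a=0 C.b=2
B.a=0 C.a=1 C.b=1
B.a=0 C.a=1 C.b=2
B.a=1 C.a=0 C.b=0
B.a=1 C.a=0 C.b=1
B.a=1 C.a=0 C.b=2

outcome vector order: (B.a,C.a,C.b)
|TSO outcomes| = 8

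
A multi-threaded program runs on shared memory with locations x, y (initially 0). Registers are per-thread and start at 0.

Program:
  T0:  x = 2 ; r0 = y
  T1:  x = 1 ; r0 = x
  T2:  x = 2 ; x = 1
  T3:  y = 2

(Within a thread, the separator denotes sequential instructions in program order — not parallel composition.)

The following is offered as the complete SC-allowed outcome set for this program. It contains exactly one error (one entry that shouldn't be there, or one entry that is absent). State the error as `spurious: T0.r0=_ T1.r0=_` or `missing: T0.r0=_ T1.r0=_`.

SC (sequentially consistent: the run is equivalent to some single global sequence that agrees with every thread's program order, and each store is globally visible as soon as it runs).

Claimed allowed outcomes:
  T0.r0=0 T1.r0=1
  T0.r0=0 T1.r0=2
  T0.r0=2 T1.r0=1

missing: T0.r0=2 T1.r0=2

outcome vector order: (T0.r0,T1.r0)
[SC] allowed = {0/1, 0/2, 2/1, 2/2}
SC∖claimed = {2/2}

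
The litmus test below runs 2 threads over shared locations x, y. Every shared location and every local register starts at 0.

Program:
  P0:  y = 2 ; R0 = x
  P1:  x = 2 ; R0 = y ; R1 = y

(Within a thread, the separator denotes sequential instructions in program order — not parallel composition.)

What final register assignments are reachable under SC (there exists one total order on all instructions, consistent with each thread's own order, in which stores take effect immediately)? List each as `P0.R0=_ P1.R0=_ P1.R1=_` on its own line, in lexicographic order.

outcome vector order: (P0.R0,P1.R0,P1.R1)
|SC outcomes| = 4

P0.R0=0 P1.R0=2 P1.R1=2
P0.R0=2 P1.R0=0 P1.R1=0
P0.R0=2 P1.R0=0 P1.R1=2
P0.R0=2 P1.R0=2 P1.R1=2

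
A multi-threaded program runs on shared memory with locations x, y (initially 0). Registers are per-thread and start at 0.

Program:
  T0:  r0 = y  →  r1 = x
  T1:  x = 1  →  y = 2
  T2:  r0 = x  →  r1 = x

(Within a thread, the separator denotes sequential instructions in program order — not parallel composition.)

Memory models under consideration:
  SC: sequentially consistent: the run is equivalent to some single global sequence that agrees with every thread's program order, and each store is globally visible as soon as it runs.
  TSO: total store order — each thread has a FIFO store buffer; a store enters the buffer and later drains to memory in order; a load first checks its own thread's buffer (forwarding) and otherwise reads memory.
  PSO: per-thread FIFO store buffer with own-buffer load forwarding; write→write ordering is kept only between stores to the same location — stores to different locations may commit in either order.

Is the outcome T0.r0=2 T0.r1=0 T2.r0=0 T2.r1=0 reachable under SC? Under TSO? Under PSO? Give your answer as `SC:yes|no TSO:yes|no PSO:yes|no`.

outcome vector order: (T0.r0,T0.r1,T2.r0,T2.r1)
SC: 9 outcomes — {<0 0 0 0>, <0 0 0 1>, <0 0 1 1>, <0 1 0 0>, <0 1 0 1>, <0 1 1 1>, <2 1 0 0>, <2 1 0 1>, <2 1 1 1>}
TSO: 9 outcomes — {<0 0 0 0>, <0 0 0 1>, <0 0 1 1>, <0 1 0 0>, <0 1 0 1>, <0 1 1 1>, <2 1 0 0>, <2 1 0 1>, <2 1 1 1>}
PSO: 12 outcomes — {<0 0 0 0>, <0 0 0 1>, <0 0 1 1>, <0 1 0 0>, <0 1 0 1>, <0 1 1 1>, <2 0 0 0>, <2 0 0 1>, <2 0 1 1>, <2 1 0 0>, <2 1 0 1>, <2 1 1 1>}
target <2 0 0 0> ∈ {PSO}

SC:no TSO:no PSO:yes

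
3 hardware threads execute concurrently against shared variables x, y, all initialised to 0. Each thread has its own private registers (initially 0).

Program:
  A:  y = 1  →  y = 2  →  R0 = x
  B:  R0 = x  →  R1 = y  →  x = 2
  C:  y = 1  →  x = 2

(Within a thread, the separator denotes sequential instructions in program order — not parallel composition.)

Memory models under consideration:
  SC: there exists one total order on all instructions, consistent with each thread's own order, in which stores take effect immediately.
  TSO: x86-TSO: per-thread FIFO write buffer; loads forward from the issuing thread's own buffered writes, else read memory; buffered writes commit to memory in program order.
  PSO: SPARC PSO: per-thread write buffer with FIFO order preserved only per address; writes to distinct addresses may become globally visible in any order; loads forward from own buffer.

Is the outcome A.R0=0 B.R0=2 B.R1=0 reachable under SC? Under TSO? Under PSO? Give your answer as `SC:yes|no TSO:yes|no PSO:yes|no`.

outcome vector order: (A.R0,B.R0,B.R1)
[SC] allowed = {0/0/0 0/0/1 0/0/2 0/2/1 0/2/2 2/0/0 2/0/1 2/0/2 2/2/1 2/2/2}
[TSO] allowed = {0/0/0 0/0/1 0/0/2 0/2/1 0/2/2 2/0/0 2/0/1 2/0/2 2/2/1 2/2/2}
[PSO] allowed = {0/0/0 0/0/1 0/0/2 0/2/0 0/2/1 0/2/2 2/0/0 2/0/1 2/0/2 2/2/0 2/2/1 2/2/2}
target 0/2/0 ∈ {PSO}

SC:no TSO:no PSO:yes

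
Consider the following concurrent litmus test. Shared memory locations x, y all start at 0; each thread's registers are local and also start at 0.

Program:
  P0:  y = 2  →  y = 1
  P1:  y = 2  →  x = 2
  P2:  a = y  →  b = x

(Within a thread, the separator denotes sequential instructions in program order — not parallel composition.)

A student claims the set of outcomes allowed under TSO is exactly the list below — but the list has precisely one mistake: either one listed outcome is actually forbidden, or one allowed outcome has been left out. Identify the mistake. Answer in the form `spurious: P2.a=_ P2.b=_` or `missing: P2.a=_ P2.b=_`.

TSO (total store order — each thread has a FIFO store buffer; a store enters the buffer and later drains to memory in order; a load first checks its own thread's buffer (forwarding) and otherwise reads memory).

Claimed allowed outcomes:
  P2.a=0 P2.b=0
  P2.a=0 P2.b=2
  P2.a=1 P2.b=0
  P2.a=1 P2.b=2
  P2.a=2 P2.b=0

outcome vector order: (P2.a,P2.b)
TSO (6): <0 0> <0 2> <1 0> <1 2> <2 0> <2 2>
TSO∖claimed = {<2 2>}

missing: P2.a=2 P2.b=2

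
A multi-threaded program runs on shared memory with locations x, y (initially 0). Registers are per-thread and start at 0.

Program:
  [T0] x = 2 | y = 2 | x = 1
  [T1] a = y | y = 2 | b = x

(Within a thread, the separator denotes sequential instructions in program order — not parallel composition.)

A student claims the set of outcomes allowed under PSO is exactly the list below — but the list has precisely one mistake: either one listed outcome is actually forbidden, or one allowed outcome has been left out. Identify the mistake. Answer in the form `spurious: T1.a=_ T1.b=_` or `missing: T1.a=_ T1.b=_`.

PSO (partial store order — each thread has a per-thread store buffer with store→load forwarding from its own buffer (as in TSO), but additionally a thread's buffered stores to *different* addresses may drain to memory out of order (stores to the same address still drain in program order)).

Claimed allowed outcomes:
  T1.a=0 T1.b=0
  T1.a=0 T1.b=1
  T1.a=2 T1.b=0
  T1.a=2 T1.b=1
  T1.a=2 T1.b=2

outcome vector order: (T1.a,T1.b)
PSO (6): 00, 01, 02, 20, 21, 22
PSO∖claimed = {02}

missing: T1.a=0 T1.b=2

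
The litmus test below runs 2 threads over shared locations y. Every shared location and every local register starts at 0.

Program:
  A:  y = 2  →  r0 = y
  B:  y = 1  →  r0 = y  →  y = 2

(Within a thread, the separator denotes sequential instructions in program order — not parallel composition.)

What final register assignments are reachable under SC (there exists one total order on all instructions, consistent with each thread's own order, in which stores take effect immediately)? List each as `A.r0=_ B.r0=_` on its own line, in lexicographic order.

outcome vector order: (A.r0,B.r0)
|SC outcomes| = 3

A.r0=1 B.r0=1
A.r0=2 B.r0=1
A.r0=2 B.r0=2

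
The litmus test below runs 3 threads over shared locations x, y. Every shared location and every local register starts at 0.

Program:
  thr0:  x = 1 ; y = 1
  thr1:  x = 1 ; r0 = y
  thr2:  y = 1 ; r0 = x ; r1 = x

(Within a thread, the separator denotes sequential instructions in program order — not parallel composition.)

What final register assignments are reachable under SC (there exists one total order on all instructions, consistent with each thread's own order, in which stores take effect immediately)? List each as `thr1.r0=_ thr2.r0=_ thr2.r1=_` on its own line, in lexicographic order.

outcome vector order: (thr1.r0,thr2.r0,thr2.r1)
|SC outcomes| = 4

thr1.r0=0 thr2.r0=1 thr2.r1=1
thr1.r0=1 thr2.r0=0 thr2.r1=0
thr1.r0=1 thr2.r0=0 thr2.r1=1
thr1.r0=1 thr2.r0=1 thr2.r1=1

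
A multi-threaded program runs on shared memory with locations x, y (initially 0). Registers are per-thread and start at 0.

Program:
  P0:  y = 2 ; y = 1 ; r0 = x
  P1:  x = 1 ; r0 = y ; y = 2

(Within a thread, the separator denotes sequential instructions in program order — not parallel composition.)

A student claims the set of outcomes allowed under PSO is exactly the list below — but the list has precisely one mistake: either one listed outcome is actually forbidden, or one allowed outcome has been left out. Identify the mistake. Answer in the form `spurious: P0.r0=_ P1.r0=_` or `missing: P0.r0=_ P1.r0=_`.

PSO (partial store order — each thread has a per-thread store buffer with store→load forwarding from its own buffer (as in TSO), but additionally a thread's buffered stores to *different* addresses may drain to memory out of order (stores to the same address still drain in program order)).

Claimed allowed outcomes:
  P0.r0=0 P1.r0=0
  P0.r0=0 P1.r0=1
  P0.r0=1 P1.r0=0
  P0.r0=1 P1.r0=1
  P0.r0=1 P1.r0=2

missing: P0.r0=0 P1.r0=2

outcome vector order: (P0.r0,P1.r0)
[PSO] allowed = {00 01 02 10 11 12}
PSO∖claimed = {02}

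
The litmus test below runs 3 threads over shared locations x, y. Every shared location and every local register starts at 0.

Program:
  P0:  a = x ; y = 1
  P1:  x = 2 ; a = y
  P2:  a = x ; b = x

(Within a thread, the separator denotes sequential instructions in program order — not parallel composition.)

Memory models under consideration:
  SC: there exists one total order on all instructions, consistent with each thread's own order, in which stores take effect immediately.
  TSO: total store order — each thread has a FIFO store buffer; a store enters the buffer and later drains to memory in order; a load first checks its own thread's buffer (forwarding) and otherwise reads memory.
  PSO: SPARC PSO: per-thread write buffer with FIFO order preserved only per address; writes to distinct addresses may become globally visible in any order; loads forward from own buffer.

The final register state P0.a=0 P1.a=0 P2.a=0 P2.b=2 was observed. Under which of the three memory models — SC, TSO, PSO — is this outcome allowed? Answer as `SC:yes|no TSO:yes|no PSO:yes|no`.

outcome vector order: (P0.a,P1.a,P2.a,P2.b)
SC (12): (0,0,0,0); (0,0,0,2); (0,0,2,2); (0,1,0,0); (0,1,0,2); (0,1,2,2); (2,0,0,0); (2,0,0,2); (2,0,2,2); (2,1,0,0); (2,1,0,2); (2,1,2,2)
TSO (12): (0,0,0,0); (0,0,0,2); (0,0,2,2); (0,1,0,0); (0,1,0,2); (0,1,2,2); (2,0,0,0); (2,0,0,2); (2,0,2,2); (2,1,0,0); (2,1,0,2); (2,1,2,2)
PSO (12): (0,0,0,0); (0,0,0,2); (0,0,2,2); (0,1,0,0); (0,1,0,2); (0,1,2,2); (2,0,0,0); (2,0,0,2); (2,0,2,2); (2,1,0,0); (2,1,0,2); (2,1,2,2)
target (0,0,0,2) ∈ {SC,TSO,PSO}

SC:yes TSO:yes PSO:yes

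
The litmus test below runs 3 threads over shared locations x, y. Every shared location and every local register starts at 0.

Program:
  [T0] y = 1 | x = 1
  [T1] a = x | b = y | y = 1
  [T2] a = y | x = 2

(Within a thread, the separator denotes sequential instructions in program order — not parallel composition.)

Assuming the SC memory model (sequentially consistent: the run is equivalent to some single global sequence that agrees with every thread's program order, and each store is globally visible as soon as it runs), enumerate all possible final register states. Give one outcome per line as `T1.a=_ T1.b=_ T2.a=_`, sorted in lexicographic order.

outcome vector order: (T1.a,T1.b,T2.a)
|SC outcomes| = 9

T1.a=0 T1.b=0 T2.a=0
T1.a=0 T1.b=0 T2.a=1
T1.a=0 T1.b=1 T2.a=0
T1.a=0 T1.b=1 T2.a=1
T1.a=1 T1.b=1 T2.a=0
T1.a=1 T1.b=1 T2.a=1
T1.a=2 T1.b=0 T2.a=0
T1.a=2 T1.b=1 T2.a=0
T1.a=2 T1.b=1 T2.a=1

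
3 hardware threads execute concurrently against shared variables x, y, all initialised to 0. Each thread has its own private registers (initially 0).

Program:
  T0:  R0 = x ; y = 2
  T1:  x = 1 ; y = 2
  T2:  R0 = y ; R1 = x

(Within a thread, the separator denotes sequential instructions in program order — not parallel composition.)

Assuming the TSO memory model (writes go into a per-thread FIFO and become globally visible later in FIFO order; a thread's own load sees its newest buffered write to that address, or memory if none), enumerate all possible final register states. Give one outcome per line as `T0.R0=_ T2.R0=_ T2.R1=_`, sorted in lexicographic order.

outcome vector order: (T0.R0,T2.R0,T2.R1)
|TSO outcomes| = 7

T0.R0=0 T2.R0=0 T2.R1=0
T0.R0=0 T2.R0=0 T2.R1=1
T0.R0=0 T2.R0=2 T2.R1=0
T0.R0=0 T2.R0=2 T2.R1=1
T0.R0=1 T2.R0=0 T2.R1=0
T0.R0=1 T2.R0=0 T2.R1=1
T0.R0=1 T2.R0=2 T2.R1=1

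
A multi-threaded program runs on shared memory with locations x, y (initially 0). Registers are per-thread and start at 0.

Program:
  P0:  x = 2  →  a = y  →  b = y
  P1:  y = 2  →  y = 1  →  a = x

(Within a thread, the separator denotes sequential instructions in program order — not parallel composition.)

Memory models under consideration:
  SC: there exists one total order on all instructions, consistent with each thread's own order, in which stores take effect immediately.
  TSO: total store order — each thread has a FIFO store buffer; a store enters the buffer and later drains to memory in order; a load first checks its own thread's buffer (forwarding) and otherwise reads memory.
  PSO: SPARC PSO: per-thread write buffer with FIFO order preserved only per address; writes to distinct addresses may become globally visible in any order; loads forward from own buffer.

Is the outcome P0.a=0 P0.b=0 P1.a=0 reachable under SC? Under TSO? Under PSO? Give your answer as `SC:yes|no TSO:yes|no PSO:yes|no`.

SC:no TSO:yes PSO:yes

outcome vector order: (P0.a,P0.b,P1.a)
[SC] allowed = {<0 0 2>; <0 1 2>; <0 2 2>; <1 1 0>; <1 1 2>; <2 1 2>; <2 2 2>}
[TSO] allowed = {<0 0 0>; <0 0 2>; <0 1 0>; <0 1 2>; <0 2 0>; <0 2 2>; <1 1 0>; <1 1 2>; <2 1 0>; <2 1 2>; <2 2 0>; <2 2 2>}
[PSO] allowed = {<0 0 0>; <0 0 2>; <0 1 0>; <0 1 2>; <0 2 0>; <0 2 2>; <1 1 0>; <1 1 2>; <2 1 0>; <2 1 2>; <2 2 0>; <2 2 2>}
target <0 0 0> ∈ {TSO,PSO}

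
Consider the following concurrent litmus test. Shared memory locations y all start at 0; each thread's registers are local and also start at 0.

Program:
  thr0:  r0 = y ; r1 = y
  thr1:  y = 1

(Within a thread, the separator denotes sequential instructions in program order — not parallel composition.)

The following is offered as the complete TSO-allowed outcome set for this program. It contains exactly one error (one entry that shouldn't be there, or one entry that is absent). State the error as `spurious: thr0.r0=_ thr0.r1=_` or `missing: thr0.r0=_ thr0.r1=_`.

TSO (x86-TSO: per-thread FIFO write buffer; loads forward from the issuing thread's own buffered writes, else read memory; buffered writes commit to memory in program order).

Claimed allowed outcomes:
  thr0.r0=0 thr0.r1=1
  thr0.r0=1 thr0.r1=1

missing: thr0.r0=0 thr0.r1=0

outcome vector order: (thr0.r0,thr0.r1)
under TSO → 00; 01; 11
TSO∖claimed = {00}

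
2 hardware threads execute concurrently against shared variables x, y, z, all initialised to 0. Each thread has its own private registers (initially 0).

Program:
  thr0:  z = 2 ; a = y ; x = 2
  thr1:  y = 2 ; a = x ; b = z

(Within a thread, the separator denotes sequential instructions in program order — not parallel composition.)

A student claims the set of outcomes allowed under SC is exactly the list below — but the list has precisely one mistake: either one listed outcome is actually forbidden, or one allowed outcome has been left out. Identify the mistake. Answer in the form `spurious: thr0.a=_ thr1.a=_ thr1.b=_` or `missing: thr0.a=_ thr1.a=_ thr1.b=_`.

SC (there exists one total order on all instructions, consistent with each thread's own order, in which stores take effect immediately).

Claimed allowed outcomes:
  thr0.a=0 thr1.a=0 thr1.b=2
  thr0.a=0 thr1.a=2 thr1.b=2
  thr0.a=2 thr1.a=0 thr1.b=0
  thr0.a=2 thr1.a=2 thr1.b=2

outcome vector order: (thr0.a,thr1.a,thr1.b)
SC: 5 outcomes — {(0,0,2) (0,2,2) (2,0,0) (2,0,2) (2,2,2)}
SC∖claimed = {(2,0,2)}

missing: thr0.a=2 thr1.a=0 thr1.b=2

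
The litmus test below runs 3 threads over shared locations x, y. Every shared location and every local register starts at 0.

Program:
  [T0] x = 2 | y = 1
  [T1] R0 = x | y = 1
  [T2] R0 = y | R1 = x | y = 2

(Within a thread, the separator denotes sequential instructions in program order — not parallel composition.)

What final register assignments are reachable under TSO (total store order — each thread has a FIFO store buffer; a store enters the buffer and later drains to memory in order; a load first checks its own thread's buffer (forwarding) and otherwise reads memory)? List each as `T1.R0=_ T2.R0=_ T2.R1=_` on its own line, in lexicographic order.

T1.R0=0 T2.R0=0 T2.R1=0
T1.R0=0 T2.R0=0 T2.R1=2
T1.R0=0 T2.R0=1 T2.R1=0
T1.R0=0 T2.R0=1 T2.R1=2
T1.R0=2 T2.R0=0 T2.R1=0
T1.R0=2 T2.R0=0 T2.R1=2
T1.R0=2 T2.R0=1 T2.R1=2

outcome vector order: (T1.R0,T2.R0,T2.R1)
|TSO outcomes| = 7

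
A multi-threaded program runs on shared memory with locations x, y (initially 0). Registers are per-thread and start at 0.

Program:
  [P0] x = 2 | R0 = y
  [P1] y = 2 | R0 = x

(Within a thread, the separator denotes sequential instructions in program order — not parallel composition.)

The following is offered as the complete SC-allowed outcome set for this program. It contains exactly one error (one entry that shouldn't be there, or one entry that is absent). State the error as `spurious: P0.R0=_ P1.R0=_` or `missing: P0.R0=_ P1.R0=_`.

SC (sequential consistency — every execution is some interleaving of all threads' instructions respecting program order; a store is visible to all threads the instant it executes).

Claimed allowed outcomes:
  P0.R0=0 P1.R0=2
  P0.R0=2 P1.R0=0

outcome vector order: (P0.R0,P1.R0)
SC: 3 outcomes — {<0 2>; <2 0>; <2 2>}
SC∖claimed = {<2 2>}

missing: P0.R0=2 P1.R0=2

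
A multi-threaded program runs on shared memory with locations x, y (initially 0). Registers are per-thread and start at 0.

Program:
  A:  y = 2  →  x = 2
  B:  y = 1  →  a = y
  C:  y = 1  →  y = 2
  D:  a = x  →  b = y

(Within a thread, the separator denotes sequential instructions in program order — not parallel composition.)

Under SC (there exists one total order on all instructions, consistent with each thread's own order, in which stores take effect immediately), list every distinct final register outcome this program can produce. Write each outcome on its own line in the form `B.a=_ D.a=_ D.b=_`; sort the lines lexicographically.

outcome vector order: (B.a,D.a,D.b)
|SC outcomes| = 10

B.a=1 D.a=0 D.b=0
B.a=1 D.a=0 D.b=1
B.a=1 D.a=0 D.b=2
B.a=1 D.a=2 D.b=1
B.a=1 D.a=2 D.b=2
B.a=2 D.a=0 D.b=0
B.a=2 D.a=0 D.b=1
B.a=2 D.a=0 D.b=2
B.a=2 D.a=2 D.b=1
B.a=2 D.a=2 D.b=2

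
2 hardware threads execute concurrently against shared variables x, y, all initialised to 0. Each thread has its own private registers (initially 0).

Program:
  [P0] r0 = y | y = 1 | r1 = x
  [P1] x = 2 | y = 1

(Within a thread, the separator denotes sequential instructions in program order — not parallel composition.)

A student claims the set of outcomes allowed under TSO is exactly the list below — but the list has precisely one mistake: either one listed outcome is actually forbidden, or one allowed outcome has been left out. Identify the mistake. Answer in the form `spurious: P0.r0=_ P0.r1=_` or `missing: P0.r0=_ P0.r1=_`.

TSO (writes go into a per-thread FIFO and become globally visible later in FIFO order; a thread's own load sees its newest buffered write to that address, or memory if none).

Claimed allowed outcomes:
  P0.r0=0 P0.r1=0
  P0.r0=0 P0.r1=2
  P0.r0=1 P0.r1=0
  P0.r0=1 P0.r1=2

spurious: P0.r0=1 P0.r1=0

outcome vector order: (P0.r0,P0.r1)
TSO: 3 outcomes — {00, 02, 12}
claimed∖TSO = {10}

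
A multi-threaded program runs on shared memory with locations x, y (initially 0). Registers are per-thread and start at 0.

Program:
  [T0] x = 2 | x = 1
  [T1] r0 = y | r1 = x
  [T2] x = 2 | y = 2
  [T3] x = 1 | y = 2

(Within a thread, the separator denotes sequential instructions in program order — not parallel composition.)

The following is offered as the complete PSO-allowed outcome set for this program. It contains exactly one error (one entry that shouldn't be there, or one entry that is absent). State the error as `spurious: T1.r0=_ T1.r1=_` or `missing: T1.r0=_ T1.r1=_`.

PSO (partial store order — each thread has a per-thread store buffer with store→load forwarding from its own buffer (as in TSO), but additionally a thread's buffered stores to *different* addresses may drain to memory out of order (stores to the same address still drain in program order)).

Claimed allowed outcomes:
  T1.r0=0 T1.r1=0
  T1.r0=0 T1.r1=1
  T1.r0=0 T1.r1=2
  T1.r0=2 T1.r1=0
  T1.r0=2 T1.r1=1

outcome vector order: (T1.r0,T1.r1)
[PSO] allowed = {<0 0>; <0 1>; <0 2>; <2 0>; <2 1>; <2 2>}
PSO∖claimed = {<2 2>}

missing: T1.r0=2 T1.r1=2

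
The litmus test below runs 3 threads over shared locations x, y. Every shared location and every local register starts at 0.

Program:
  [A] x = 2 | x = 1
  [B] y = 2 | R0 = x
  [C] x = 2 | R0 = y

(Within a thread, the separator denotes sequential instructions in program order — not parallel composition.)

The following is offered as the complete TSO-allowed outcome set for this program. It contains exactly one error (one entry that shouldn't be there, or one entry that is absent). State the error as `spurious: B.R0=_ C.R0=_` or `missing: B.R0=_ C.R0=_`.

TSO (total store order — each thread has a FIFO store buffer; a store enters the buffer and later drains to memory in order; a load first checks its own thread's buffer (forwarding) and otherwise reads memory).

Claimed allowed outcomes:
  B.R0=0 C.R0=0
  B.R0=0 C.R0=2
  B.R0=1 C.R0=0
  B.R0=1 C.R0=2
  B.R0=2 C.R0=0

missing: B.R0=2 C.R0=2

outcome vector order: (B.R0,C.R0)
TSO: 6 outcomes — {0/0 0/2 1/0 1/2 2/0 2/2}
TSO∖claimed = {2/2}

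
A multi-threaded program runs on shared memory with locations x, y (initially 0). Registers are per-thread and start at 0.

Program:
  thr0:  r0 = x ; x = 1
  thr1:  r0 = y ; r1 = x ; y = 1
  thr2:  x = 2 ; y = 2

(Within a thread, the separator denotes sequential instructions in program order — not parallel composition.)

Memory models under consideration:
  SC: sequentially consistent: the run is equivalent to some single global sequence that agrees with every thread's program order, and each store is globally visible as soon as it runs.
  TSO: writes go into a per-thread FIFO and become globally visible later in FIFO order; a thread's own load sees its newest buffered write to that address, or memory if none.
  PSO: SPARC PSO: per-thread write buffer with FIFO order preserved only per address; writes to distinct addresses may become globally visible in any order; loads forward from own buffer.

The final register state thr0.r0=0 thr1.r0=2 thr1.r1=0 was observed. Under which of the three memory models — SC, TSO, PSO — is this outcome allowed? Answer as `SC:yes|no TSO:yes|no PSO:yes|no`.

outcome vector order: (thr0.r0,thr1.r0,thr1.r1)
SC: 10 outcomes — {000 001 002 021 022 200 201 202 221 222}
TSO: 10 outcomes — {000 001 002 021 022 200 201 202 221 222}
PSO: 12 outcomes — {000 001 002 020 021 022 200 201 202 220 221 222}
target 020 ∈ {PSO}

SC:no TSO:no PSO:yes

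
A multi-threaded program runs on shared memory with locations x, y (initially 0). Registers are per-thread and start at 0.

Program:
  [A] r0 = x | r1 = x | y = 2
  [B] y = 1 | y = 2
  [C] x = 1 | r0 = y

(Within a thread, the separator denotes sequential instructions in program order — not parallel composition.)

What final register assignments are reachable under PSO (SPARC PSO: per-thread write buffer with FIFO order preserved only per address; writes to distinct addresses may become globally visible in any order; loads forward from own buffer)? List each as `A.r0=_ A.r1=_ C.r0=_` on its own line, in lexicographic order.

outcome vector order: (A.r0,A.r1,C.r0)
|PSO outcomes| = 9

A.r0=0 A.r1=0 C.r0=0
A.r0=0 A.r1=0 C.r0=1
A.r0=0 A.r1=0 C.r0=2
A.r0=0 A.r1=1 C.r0=0
A.r0=0 A.r1=1 C.r0=1
A.r0=0 A.r1=1 C.r0=2
A.r0=1 A.r1=1 C.r0=0
A.r0=1 A.r1=1 C.r0=1
A.r0=1 A.r1=1 C.r0=2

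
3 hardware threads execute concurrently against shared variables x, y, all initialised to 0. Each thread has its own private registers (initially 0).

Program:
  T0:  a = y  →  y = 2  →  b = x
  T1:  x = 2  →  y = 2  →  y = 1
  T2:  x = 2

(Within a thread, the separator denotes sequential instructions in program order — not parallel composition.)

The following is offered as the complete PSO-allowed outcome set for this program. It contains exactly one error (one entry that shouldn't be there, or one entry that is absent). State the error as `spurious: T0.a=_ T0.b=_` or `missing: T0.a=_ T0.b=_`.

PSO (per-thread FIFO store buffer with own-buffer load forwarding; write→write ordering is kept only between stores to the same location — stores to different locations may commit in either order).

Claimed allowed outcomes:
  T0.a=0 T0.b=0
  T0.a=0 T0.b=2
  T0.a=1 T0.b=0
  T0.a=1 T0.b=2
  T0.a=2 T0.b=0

outcome vector order: (T0.a,T0.b)
PSO (6): 00, 02, 10, 12, 20, 22
PSO∖claimed = {22}

missing: T0.a=2 T0.b=2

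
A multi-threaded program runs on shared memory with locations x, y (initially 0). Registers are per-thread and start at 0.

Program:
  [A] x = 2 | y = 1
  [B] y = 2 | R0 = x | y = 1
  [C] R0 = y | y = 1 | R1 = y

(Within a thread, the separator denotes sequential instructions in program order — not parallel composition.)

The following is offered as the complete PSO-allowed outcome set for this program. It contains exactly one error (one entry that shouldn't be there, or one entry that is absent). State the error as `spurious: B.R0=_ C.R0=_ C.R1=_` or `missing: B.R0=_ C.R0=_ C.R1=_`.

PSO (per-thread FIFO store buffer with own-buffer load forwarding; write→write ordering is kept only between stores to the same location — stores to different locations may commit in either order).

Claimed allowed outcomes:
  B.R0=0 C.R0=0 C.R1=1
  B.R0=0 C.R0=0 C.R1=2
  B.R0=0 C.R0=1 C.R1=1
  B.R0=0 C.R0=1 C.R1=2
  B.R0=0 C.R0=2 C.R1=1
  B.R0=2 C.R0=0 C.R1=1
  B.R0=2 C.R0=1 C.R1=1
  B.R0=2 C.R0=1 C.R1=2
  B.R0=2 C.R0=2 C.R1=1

missing: B.R0=2 C.R0=0 C.R1=2

outcome vector order: (B.R0,C.R0,C.R1)
PSO (10): <0 0 1>; <0 0 2>; <0 1 1>; <0 1 2>; <0 2 1>; <2 0 1>; <2 0 2>; <2 1 1>; <2 1 2>; <2 2 1>
PSO∖claimed = {<2 0 2>}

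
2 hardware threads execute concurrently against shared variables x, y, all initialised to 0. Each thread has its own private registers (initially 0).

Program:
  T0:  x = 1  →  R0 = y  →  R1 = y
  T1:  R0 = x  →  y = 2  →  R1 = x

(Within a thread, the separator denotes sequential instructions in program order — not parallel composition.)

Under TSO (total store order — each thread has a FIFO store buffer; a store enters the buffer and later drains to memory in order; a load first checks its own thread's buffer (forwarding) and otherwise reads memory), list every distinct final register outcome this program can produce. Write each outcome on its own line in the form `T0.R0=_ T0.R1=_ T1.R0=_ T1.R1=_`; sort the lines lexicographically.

outcome vector order: (T0.R0,T0.R1,T1.R0,T1.R1)
|TSO outcomes| = 9

T0.R0=0 T0.R1=0 T1.R0=0 T1.R1=0
T0.R0=0 T0.R1=0 T1.R0=0 T1.R1=1
T0.R0=0 T0.R1=0 T1.R0=1 T1.R1=1
T0.R0=0 T0.R1=2 T1.R0=0 T1.R1=0
T0.R0=0 T0.R1=2 T1.R0=0 T1.R1=1
T0.R0=0 T0.R1=2 T1.R0=1 T1.R1=1
T0.R0=2 T0.R1=2 T1.R0=0 T1.R1=0
T0.R0=2 T0.R1=2 T1.R0=0 T1.R1=1
T0.R0=2 T0.R1=2 T1.R0=1 T1.R1=1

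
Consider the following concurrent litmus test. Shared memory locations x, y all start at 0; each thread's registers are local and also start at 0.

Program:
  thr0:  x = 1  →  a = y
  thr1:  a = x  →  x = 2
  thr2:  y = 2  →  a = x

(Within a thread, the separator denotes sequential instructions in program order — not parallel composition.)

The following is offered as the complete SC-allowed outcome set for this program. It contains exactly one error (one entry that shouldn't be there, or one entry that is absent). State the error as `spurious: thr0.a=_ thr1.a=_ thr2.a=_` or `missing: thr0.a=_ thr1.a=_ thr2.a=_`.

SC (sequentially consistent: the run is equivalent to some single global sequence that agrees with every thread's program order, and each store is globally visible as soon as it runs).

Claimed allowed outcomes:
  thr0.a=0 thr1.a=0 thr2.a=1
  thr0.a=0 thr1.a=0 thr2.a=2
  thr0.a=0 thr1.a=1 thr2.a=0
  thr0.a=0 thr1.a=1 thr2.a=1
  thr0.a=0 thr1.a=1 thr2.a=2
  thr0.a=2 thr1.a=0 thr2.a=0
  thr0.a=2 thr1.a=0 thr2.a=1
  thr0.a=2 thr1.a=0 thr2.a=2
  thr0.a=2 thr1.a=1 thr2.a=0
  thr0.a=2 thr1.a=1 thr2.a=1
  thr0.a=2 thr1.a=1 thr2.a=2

outcome vector order: (thr0.a,thr1.a,thr2.a)
SC (10): 001 002 011 012 200 201 202 210 211 212
claimed∖SC = {010}

spurious: thr0.a=0 thr1.a=1 thr2.a=0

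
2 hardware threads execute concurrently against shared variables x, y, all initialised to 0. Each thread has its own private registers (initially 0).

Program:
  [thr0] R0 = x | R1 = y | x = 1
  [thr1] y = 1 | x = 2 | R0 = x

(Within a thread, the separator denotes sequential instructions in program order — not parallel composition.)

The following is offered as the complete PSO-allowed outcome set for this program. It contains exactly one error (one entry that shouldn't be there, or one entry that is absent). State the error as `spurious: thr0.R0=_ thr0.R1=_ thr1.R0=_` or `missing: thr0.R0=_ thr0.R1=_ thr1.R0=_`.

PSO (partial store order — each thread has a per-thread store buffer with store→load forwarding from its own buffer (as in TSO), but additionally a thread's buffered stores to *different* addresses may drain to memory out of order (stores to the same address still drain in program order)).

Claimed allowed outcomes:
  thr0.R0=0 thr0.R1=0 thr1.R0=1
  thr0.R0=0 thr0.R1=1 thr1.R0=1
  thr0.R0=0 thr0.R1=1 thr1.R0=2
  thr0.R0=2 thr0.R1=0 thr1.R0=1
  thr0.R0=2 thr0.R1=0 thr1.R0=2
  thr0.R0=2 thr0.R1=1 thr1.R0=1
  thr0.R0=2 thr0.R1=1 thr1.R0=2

missing: thr0.R0=0 thr0.R1=0 thr1.R0=2

outcome vector order: (thr0.R0,thr0.R1,thr1.R0)
PSO (8): 001, 002, 011, 012, 201, 202, 211, 212
PSO∖claimed = {002}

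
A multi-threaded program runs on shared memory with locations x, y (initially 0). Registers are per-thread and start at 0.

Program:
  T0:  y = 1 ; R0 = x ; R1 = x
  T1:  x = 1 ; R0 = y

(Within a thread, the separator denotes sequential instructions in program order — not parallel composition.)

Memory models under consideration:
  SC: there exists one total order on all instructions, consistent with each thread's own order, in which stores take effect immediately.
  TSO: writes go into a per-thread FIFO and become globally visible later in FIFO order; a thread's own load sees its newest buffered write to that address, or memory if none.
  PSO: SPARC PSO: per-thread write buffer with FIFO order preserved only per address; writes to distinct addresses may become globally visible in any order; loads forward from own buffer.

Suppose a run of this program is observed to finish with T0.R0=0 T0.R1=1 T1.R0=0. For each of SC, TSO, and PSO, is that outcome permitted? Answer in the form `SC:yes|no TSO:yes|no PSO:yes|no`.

SC:no TSO:yes PSO:yes

outcome vector order: (T0.R0,T0.R1,T1.R0)
SC: 4 outcomes — {001; 011; 110; 111}
TSO: 6 outcomes — {000; 001; 010; 011; 110; 111}
PSO: 6 outcomes — {000; 001; 010; 011; 110; 111}
target 010 ∈ {TSO,PSO}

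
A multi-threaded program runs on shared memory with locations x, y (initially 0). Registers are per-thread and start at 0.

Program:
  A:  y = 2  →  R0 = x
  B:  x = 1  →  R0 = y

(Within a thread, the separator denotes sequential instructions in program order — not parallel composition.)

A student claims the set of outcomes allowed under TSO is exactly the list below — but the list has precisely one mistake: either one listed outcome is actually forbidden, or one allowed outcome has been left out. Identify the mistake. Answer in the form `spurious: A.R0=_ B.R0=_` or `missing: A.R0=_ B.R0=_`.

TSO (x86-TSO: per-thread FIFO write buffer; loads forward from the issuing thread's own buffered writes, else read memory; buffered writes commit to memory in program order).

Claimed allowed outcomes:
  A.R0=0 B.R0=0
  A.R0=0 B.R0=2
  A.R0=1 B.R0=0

missing: A.R0=1 B.R0=2

outcome vector order: (A.R0,B.R0)
TSO: 4 outcomes — {<0 0> <0 2> <1 0> <1 2>}
TSO∖claimed = {<1 2>}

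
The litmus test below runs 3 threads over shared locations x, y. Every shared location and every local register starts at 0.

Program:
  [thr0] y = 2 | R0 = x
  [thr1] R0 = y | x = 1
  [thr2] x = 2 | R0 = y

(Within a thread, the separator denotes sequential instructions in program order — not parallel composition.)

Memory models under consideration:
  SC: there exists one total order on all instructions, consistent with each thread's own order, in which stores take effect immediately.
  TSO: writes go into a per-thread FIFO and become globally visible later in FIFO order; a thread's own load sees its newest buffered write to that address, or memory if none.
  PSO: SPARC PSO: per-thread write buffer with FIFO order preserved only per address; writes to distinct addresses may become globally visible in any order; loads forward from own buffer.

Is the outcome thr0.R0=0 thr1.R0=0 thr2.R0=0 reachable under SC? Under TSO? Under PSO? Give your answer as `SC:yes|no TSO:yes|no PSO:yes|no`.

outcome vector order: (thr0.R0,thr1.R0,thr2.R0)
under SC → 0/0/2; 0/2/2; 1/0/0; 1/0/2; 1/2/0; 1/2/2; 2/0/0; 2/0/2; 2/2/0; 2/2/2
under TSO → 0/0/0; 0/0/2; 0/2/0; 0/2/2; 1/0/0; 1/0/2; 1/2/0; 1/2/2; 2/0/0; 2/0/2; 2/2/0; 2/2/2
under PSO → 0/0/0; 0/0/2; 0/2/0; 0/2/2; 1/0/0; 1/0/2; 1/2/0; 1/2/2; 2/0/0; 2/0/2; 2/2/0; 2/2/2
target 0/0/0 ∈ {TSO,PSO}

SC:no TSO:yes PSO:yes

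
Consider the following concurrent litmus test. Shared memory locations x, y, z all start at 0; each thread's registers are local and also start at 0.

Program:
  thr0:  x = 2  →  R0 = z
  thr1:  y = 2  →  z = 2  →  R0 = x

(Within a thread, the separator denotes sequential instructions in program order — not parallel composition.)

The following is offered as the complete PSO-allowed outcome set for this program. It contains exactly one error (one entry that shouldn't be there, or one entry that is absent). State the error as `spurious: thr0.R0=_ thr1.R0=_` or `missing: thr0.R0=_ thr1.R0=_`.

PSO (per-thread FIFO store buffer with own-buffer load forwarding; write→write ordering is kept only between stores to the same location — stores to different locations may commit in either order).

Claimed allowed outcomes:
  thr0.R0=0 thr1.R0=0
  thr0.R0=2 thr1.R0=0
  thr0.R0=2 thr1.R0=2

outcome vector order: (thr0.R0,thr1.R0)
[PSO] allowed = {0/0 0/2 2/0 2/2}
PSO∖claimed = {0/2}

missing: thr0.R0=0 thr1.R0=2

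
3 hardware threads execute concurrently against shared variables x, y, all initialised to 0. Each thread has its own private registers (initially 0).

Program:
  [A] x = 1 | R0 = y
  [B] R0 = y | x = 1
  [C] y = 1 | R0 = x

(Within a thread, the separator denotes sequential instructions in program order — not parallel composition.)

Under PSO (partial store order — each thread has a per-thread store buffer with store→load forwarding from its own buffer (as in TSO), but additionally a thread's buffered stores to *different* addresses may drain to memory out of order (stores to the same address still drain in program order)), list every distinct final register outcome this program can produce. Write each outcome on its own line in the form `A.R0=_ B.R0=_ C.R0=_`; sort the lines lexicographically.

outcome vector order: (A.R0,B.R0,C.R0)
|PSO outcomes| = 8

A.R0=0 B.R0=0 C.R0=0
A.R0=0 B.R0=0 C.R0=1
A.R0=0 B.R0=1 C.R0=0
A.R0=0 B.R0=1 C.R0=1
A.R0=1 B.R0=0 C.R0=0
A.R0=1 B.R0=0 C.R0=1
A.R0=1 B.R0=1 C.R0=0
A.R0=1 B.R0=1 C.R0=1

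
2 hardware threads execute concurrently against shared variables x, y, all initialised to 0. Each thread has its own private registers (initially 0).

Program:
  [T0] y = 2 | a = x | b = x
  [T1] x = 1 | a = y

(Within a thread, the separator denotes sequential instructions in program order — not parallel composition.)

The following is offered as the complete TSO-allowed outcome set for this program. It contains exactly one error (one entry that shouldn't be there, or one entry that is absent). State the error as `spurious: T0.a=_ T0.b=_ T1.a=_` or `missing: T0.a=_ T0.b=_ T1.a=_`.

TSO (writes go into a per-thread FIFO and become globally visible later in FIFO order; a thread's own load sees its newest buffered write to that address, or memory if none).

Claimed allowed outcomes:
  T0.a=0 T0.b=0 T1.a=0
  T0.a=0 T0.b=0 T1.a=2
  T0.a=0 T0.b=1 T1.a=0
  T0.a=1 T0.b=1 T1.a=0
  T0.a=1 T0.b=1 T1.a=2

missing: T0.a=0 T0.b=1 T1.a=2

outcome vector order: (T0.a,T0.b,T1.a)
TSO (6): 0/0/0, 0/0/2, 0/1/0, 0/1/2, 1/1/0, 1/1/2
TSO∖claimed = {0/1/2}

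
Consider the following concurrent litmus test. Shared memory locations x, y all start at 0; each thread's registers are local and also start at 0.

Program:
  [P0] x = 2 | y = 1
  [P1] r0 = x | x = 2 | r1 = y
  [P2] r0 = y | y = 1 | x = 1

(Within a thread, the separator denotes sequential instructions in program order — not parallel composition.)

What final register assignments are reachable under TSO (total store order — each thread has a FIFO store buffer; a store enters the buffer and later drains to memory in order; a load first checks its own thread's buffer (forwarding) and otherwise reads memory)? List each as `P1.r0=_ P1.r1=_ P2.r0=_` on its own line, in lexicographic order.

outcome vector order: (P1.r0,P1.r1,P2.r0)
|TSO outcomes| = 10

P1.r0=0 P1.r1=0 P2.r0=0
P1.r0=0 P1.r1=0 P2.r0=1
P1.r0=0 P1.r1=1 P2.r0=0
P1.r0=0 P1.r1=1 P2.r0=1
P1.r0=1 P1.r1=1 P2.r0=0
P1.r0=1 P1.r1=1 P2.r0=1
P1.r0=2 P1.r1=0 P2.r0=0
P1.r0=2 P1.r1=0 P2.r0=1
P1.r0=2 P1.r1=1 P2.r0=0
P1.r0=2 P1.r1=1 P2.r0=1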